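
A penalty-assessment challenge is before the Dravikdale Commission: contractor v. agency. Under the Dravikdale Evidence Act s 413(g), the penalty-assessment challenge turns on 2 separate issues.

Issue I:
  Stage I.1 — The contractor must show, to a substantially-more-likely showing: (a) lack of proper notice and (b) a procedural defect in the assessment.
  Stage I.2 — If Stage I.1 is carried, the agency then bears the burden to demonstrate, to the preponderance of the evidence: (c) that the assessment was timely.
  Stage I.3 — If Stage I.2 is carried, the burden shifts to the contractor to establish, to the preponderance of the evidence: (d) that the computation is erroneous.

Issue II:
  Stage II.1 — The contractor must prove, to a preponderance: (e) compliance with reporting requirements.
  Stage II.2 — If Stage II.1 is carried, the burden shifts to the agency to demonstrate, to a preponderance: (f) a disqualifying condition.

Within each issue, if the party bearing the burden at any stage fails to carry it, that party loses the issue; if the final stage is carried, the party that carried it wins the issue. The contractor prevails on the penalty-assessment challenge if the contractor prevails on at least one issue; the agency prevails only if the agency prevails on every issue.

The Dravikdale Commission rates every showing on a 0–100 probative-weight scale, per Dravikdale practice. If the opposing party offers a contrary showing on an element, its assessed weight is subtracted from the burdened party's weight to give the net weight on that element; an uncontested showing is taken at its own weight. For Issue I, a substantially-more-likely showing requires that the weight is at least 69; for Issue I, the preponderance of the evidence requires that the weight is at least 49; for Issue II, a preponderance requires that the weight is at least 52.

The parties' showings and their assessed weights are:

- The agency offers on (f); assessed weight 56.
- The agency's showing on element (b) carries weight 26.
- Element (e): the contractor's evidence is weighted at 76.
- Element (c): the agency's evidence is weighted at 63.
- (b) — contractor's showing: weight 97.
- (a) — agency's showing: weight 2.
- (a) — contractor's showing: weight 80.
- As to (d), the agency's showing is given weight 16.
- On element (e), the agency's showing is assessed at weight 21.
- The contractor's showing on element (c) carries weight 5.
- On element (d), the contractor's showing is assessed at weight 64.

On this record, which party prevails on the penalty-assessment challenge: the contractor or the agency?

agency

— Issue I —
Stage I.1 (contractor, a substantially-more-likely showing, weight is at least 69): (a) net 80−2=78 ≥ 69 — meets; (b) net 97−26=71 ≥ 69 — meets.
  Stage I.1 is satisfied; the onus moves to the agency.
Stage I.2 (agency, the preponderance of the evidence, weight is at least 49): (c) net 63−5=58 ≥ 49 — meets.
  Stage I.2 carried; the burden shifts to the contractor.
Stage I.3 (contractor, the preponderance of the evidence, weight is at least 49): (d) net 64−16=48 < 49 — fails.
  Not every element is met, so the contractor fails to carry Stage I.3.
The analysis ends at Stage I.3; the agency prevails on this issue.
— Issue II —
Stage II.1 — burden on contractor; standard: a preponderance (weight is at least 52).
    (e): 76 − 21 = 55 ≥ 52 [met]
  All elements met. The burden passes to the agency.
Stage II.2 — burden on agency; standard: a preponderance (weight is at least 52).
    (f): 56 ≥ 52 [met]
  All elements met at the final stage.
Every stage carried; the agency prevails on this issue.
Per-issue: Issue I → agency; Issue II → agency. The contractor must prevail on at least one issue; overall, the agency prevails.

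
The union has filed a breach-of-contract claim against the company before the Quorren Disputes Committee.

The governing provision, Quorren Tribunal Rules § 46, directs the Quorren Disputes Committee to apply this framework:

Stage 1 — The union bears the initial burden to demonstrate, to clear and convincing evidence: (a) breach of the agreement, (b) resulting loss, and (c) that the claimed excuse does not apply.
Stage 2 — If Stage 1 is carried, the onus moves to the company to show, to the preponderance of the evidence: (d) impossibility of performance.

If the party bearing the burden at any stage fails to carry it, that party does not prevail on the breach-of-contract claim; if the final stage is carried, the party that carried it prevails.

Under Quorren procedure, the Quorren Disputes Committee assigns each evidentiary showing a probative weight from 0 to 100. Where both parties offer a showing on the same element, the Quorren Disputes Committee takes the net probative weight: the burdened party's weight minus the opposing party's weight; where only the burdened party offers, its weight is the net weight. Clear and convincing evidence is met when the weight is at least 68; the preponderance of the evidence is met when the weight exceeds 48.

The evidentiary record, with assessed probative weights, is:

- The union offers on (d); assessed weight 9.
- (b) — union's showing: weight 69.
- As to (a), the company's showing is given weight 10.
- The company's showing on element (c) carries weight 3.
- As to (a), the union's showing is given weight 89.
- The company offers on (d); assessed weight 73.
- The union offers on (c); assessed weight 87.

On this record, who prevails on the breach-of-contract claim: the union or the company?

company

Stage 1 (union, clear and convincing evidence, weight is at least 68): (a) net 89−10=79 ≥ 68 — meets; (b) 69 ≥ 68 — meets; (c) net 87−3=84 ≥ 68 — meets.
  The union carries Stage 1; the company now bears the burden.
Stage 2 (company, the preponderance of the evidence, weight exceeds 48): (d) net 73−9=64 > 48 — meets.
  Stage 2 carried; the final stage is satisfied.
Every stage carried; the company prevails.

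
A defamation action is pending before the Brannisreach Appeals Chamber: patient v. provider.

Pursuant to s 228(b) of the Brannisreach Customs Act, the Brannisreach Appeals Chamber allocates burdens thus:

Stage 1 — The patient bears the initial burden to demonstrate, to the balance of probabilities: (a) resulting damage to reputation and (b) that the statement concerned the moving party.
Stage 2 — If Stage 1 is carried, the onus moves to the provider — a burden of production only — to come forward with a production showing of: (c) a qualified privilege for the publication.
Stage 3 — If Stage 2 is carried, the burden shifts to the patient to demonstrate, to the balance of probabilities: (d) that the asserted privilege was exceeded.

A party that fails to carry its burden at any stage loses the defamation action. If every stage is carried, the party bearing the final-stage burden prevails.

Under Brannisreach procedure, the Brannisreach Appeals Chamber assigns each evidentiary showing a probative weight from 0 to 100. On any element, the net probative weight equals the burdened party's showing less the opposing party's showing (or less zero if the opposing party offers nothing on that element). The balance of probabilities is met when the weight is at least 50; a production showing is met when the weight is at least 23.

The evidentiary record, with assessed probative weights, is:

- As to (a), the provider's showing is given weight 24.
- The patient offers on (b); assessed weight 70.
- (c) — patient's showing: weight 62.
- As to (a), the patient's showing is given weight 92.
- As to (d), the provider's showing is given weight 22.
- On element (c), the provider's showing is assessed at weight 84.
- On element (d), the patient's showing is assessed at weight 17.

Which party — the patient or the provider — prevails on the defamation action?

At Stage 1 the patient must meet the balance of probabilities (weight is at least 50): on (a) the weight is 92 less the opposing 24 gives net 68, ≥ 50, so (a) meets the standard; on (b) the weight is 70, ≥ 50, so (b) meets the standard.
  Stage 1 is satisfied; the onus moves to the provider.
At Stage 2 the provider must meet a production showing (weight is at least 23): on (c) the weight is 84 less the opposing 62 gives net 22, which does not reach 23, so (c) does not meet the standard.
  Not every element is met, so the provider fails to carry Stage 2.
So the patient prevails.

patient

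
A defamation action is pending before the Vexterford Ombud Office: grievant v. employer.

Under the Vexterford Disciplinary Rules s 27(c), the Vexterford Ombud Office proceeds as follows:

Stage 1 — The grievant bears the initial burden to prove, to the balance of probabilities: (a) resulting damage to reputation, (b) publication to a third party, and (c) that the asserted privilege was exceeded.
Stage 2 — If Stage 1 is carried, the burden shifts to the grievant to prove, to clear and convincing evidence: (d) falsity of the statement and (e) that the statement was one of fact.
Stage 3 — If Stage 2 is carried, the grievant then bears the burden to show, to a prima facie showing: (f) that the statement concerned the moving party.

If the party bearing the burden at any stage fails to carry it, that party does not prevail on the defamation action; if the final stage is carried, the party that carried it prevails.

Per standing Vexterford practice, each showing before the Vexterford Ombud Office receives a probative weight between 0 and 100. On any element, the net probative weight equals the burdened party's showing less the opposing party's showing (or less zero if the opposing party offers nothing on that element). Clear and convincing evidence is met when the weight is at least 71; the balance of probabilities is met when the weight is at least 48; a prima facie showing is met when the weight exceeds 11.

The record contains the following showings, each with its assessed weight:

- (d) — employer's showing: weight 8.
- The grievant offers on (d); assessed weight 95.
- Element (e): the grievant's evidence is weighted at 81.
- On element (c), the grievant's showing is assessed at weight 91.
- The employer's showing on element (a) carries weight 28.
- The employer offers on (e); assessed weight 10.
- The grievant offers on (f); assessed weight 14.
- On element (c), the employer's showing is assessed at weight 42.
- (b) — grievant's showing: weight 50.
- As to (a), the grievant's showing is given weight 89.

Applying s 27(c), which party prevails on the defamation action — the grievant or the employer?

Stage 1 — burden on grievant; standard: the balance of probabilities (weight is at least 48).
    (a): 89 − 28 = 61 ≥ 48 [met]
    (b): 50 ≥ 48 [met]
    (c): 91 − 42 = 49 ≥ 48 [met]
  All elements met. The grievant retains the burden for Stage 2.
Stage 2 — burden on grievant; standard: clear and convincing evidence (weight is at least 71).
    (d): 95 − 8 = 87 ≥ 71 [met]
    (e): 81 − 10 = 71 ≥ 71 [met]
  Stage 2 is satisfied; the grievant continues to bear the burden.
Stage 3 — burden on grievant; standard: a prima facie showing (weight exceeds 11).
    (f): 14 > 11 [met]
  All elements met at the final stage.
With every stage satisfied, the grievant prevails.

grievant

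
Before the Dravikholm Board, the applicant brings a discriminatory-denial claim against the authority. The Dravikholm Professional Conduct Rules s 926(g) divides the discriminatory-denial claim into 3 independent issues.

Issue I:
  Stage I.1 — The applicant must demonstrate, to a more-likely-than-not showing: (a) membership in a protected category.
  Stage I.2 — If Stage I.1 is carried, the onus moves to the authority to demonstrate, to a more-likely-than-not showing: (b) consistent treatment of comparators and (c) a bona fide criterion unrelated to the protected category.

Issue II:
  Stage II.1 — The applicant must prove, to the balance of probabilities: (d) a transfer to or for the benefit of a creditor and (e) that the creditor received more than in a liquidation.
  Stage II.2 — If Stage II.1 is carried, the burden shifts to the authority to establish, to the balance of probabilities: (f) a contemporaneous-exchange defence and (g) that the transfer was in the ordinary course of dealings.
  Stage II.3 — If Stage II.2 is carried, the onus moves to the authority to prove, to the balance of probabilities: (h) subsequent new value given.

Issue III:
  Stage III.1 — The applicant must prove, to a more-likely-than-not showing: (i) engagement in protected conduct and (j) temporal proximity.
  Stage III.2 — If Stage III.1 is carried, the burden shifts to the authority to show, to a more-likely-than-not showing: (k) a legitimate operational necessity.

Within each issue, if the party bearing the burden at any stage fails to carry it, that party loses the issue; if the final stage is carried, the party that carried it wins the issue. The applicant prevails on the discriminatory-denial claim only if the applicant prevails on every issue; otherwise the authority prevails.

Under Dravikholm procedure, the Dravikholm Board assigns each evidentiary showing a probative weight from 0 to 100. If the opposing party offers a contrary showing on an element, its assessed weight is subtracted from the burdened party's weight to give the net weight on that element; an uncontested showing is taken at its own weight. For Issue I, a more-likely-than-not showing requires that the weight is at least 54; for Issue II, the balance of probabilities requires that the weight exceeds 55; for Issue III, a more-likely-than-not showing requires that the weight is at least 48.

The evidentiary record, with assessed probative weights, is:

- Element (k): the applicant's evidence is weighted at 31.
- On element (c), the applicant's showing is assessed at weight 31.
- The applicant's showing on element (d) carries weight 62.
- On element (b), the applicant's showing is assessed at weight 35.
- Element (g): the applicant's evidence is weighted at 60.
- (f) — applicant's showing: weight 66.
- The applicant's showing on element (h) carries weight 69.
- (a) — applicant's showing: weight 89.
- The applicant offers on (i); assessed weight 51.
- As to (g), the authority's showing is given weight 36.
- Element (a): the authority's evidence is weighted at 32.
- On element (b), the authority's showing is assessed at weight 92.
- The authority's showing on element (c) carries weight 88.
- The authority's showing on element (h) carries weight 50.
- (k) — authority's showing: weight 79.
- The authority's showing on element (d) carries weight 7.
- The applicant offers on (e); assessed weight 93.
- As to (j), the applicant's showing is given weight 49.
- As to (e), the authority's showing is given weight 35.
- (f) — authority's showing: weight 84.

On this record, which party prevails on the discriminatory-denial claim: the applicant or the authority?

authority

— Issue I —
Stage I.1 (applicant, a more-likely-than-not showing, weight is at least 54): (a) net 89−32=57 ≥ 54 — meets.
  Stage I.1 is satisfied; the onus moves to the authority.
Stage I.2 (authority, a more-likely-than-not showing, weight is at least 54): (b) net 92−35=57 ≥ 54 — meets; (c) net 88−31=57 ≥ 54 — meets.
  Stage I.2 carried; the final stage is satisfied.
Every stage carried; the authority prevails on this issue.
— Issue II —
At Stage II.1 the applicant must meet the balance of probabilities (weight exceeds 55): on (d) the weight is 62 less the opposing 7 gives net 55, which does not exceed 55, so (d) does not meet the standard; on (e) the weight is 93 less the opposing 35 gives net 58, > 55, so (e) meets the standard.
  The applicant does not carry Stage II.1.
The analysis ends at Stage II.1; the authority prevails on this issue.
— Issue III —
Stage III.1 — burden on applicant; standard: a more-likely-than-not showing (weight is at least 48).
    (i): 51 ≥ 48 [met]
    (j): 49 ≥ 48 [met]
  The applicant carries Stage III.1; the authority now bears the burden.
Stage III.2 — burden on authority; standard: a more-likely-than-not showing (weight is at least 48).
    (k): 79 − 31 = 48 ≥ 48 [met]
  All elements met at the final stage.
Every stage carried; the authority prevails on this issue.
Per-issue: Issue I → authority; Issue II → authority; Issue III → authority. The applicant must prevail on every issue; overall, the authority prevails.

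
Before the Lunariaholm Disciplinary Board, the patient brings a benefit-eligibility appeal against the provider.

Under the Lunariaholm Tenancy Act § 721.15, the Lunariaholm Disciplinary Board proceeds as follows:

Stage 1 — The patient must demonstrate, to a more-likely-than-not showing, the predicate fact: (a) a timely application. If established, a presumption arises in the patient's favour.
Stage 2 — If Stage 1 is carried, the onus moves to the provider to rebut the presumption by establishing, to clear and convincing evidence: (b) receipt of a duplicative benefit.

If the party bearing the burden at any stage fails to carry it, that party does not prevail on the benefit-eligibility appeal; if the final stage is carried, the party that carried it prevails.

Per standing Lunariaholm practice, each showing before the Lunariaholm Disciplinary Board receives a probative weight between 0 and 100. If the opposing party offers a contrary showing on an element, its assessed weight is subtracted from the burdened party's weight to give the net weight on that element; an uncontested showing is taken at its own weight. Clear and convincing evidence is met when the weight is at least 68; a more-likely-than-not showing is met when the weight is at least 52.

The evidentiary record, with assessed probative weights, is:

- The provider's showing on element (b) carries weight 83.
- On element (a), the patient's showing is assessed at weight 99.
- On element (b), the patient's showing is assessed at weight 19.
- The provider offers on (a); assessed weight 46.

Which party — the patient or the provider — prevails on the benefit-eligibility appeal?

patient

At Stage 1 the patient must meet a more-likely-than-not showing (weight is at least 52): on (a) the weight is 99 less the opposing 46 gives net 53, ≥ 52, so (a) meets the standard.
  The patient carries Stage 1; the provider now bears the burden.
At Stage 2 the provider must meet clear and convincing evidence (weight is at least 68): on (b) the weight is 83 less the opposing 19 gives net 64, which does not reach 68, so (b) does not meet the standard.
  Not every element is met, so the provider fails to carry Stage 2.
So the patient prevails.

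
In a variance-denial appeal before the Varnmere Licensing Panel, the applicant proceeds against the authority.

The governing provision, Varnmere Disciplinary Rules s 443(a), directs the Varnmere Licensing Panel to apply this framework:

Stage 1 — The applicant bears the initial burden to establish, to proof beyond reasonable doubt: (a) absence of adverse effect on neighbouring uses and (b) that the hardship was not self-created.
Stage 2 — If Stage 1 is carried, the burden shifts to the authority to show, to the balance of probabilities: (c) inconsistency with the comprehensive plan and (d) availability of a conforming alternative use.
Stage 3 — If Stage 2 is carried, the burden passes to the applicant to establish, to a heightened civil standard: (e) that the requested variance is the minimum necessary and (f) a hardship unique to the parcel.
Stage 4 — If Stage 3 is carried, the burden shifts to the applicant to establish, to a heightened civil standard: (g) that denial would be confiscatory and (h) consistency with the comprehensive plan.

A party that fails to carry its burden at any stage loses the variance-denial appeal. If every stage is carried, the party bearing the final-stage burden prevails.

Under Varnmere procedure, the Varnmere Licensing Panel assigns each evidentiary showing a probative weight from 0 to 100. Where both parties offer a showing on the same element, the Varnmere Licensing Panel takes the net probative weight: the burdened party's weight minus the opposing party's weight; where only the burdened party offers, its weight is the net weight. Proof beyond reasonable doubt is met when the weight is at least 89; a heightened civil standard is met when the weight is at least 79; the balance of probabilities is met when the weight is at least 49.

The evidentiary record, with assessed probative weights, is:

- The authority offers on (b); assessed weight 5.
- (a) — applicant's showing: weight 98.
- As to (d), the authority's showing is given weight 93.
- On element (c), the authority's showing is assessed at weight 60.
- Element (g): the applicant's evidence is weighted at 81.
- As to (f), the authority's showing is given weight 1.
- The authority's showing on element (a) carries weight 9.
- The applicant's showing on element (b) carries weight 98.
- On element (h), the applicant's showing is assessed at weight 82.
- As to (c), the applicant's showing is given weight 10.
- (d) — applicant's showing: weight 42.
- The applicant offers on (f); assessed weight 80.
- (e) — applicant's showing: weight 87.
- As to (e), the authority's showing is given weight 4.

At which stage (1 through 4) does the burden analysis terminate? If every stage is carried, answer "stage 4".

At Stage 1 the applicant must meet proof beyond reasonable doubt (weight is at least 89): on (a) the weight is 98 less the opposing 9 gives net 89, which does reach 89, so (a) meets the standard; on (b) the weight is 98 less the opposing 5 gives net 93, ≥ 89, so (b) meets the standard.
  All elements met. The burden passes to the authority.
At Stage 2 the authority must meet the balance of probabilities (weight is at least 49): on (c) the weight is 60 less the opposing 10 gives net 50, which does reach 49, so (c) meets the standard; on (d) the weight is 93 less the opposing 42 gives net 51, ≥ 49, so (d) meets the standard.
  The authority carries Stage 2; the applicant now bears the burden.
At Stage 3 the applicant must meet a heightened civil standard (weight is at least 79): on (e) the weight is 87 less the opposing 4 gives net 83, ≥ 79, so (e) meets the standard; on (f) the weight is 80 less the opposing 1 gives net 79, ≥ 79, so (f) meets the standard.
  All elements met. The applicant retains the burden for Stage 4.
At Stage 4 the applicant must meet a heightened civil standard (weight is at least 79): on (g) the weight is 81, which does reach 79, so (g) meets the standard; on (h) the weight is 82, which does reach 79, so (h) meets the standard.
  All elements met at the final stage.
All stages carried — the applicant prevails.

stage 4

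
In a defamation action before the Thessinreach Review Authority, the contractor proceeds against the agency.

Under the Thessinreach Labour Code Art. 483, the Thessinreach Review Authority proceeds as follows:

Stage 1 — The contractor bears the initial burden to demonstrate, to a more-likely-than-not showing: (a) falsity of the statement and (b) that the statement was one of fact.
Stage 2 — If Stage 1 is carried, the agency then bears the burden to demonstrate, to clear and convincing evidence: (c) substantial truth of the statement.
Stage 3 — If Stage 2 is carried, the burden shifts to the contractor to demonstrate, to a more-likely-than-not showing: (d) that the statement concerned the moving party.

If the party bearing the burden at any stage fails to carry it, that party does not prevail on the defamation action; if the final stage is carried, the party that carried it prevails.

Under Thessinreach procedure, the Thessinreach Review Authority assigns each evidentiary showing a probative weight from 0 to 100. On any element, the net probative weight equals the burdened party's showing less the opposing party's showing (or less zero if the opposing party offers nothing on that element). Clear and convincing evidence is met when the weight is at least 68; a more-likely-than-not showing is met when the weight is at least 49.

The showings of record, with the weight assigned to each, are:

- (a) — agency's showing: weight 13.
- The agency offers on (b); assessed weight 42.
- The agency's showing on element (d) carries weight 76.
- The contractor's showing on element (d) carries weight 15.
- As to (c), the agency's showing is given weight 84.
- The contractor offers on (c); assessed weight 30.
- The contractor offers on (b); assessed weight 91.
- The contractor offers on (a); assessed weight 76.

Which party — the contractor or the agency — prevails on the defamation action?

contractor

Stage 1 (contractor, a more-likely-than-not showing, weight is at least 49): (a) net 76−13=63 ≥ 49 — meets; (b) net 91−42=49 ≥ 49 — meets.
  Stage 1 carried; the burden shifts to the agency.
Stage 2 (agency, clear and convincing evidence, weight is at least 68): (c) net 84−30=54 < 68 — fails.
  The agency does not carry Stage 2.
The contractor prevails.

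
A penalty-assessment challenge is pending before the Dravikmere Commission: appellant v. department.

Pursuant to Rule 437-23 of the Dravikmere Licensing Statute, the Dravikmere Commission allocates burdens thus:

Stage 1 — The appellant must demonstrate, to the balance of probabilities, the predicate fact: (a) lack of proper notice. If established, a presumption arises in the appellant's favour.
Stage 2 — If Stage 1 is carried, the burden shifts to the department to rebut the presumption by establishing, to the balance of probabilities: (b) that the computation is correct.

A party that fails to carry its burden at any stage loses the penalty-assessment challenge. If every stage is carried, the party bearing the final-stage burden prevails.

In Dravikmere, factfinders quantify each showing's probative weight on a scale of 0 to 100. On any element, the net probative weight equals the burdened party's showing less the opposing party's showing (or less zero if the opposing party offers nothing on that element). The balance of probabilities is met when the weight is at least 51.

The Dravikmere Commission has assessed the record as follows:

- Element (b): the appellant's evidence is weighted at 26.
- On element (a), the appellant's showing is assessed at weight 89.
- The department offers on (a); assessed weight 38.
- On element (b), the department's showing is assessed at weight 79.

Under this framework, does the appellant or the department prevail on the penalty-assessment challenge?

department

Stage 1 — burden on appellant; standard: the balance of probabilities (weight is at least 51).
    (a): 89 − 38 = 51 ≥ 51 [met]
  Stage 1 is satisfied; the onus moves to the department.
Stage 2 — burden on department; standard: the balance of probabilities (weight is at least 51).
    (b): 79 − 26 = 53 ≥ 51 [met]
  All elements met at the final stage.
All stages carried — the department prevails.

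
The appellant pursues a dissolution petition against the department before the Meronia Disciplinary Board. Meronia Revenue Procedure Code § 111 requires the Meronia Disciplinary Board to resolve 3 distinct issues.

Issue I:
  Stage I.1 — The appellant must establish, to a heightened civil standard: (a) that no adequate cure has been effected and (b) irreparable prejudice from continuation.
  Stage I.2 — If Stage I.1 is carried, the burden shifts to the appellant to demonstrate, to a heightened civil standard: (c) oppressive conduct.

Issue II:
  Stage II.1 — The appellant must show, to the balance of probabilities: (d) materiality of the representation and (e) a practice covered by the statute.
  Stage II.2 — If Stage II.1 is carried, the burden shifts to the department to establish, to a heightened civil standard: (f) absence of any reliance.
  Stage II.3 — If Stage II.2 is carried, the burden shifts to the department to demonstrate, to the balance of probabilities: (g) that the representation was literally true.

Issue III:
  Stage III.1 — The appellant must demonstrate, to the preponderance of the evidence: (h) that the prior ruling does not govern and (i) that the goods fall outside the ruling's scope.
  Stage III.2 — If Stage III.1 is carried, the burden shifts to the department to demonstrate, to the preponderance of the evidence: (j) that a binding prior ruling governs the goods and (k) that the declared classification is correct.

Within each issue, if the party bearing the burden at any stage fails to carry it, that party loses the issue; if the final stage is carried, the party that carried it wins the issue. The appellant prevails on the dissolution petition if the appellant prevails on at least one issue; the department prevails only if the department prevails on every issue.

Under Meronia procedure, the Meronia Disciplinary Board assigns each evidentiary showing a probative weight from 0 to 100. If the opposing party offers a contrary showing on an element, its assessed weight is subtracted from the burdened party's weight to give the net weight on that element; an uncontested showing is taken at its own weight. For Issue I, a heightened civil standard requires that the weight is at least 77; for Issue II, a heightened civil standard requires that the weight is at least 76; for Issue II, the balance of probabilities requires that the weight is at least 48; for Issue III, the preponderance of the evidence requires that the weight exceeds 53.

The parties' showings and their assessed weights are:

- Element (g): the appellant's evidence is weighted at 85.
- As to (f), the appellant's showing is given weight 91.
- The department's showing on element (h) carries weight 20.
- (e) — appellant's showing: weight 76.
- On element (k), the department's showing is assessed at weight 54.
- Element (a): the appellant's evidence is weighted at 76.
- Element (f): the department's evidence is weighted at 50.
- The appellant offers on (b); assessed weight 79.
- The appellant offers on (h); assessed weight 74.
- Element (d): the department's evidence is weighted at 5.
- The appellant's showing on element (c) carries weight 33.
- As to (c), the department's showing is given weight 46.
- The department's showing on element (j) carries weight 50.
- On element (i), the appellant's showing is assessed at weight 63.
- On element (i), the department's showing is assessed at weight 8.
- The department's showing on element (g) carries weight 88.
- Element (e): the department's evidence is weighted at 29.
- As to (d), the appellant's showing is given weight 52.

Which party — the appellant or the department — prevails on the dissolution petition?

appellant

— Issue I —
Stage I.1 (appellant, a heightened civil standard, weight is at least 77): (a) 76 < 77 — fails; (b) 79 ≥ 77 — meets.
  Not every element is met, so the appellant fails to carry Stage I.1.
The department prevails on this issue.
— Issue II —
Stage II.1 — burden on appellant; standard: the balance of probabilities (weight is at least 48).
    (d): 52 − 5 = 47 < 48 [not met]
    (e): 76 − 29 = 47 < 48 [not met]
  Stage II.1 not carried; the appellant fails its burden.
The department prevails on this issue.
— Issue III —
Stage III.1 (appellant, the preponderance of the evidence, weight exceeds 53): (h) net 74−20=54 > 53 — meets; (i) net 63−8=55 > 53 — meets.
  The appellant carries Stage III.1; the department now bears the burden.
Stage III.2 (department, the preponderance of the evidence, weight exceeds 53): (j) 50 ≤ 53 — fails; (k) 54 > 53 — meets.
  The department does not carry Stage III.2.
The analysis ends at Stage III.2; the appellant prevails on this issue.
Per-issue: Issue I → department; Issue II → department; Issue III → appellant. The appellant must prevail on at least one issue; overall, the appellant prevails.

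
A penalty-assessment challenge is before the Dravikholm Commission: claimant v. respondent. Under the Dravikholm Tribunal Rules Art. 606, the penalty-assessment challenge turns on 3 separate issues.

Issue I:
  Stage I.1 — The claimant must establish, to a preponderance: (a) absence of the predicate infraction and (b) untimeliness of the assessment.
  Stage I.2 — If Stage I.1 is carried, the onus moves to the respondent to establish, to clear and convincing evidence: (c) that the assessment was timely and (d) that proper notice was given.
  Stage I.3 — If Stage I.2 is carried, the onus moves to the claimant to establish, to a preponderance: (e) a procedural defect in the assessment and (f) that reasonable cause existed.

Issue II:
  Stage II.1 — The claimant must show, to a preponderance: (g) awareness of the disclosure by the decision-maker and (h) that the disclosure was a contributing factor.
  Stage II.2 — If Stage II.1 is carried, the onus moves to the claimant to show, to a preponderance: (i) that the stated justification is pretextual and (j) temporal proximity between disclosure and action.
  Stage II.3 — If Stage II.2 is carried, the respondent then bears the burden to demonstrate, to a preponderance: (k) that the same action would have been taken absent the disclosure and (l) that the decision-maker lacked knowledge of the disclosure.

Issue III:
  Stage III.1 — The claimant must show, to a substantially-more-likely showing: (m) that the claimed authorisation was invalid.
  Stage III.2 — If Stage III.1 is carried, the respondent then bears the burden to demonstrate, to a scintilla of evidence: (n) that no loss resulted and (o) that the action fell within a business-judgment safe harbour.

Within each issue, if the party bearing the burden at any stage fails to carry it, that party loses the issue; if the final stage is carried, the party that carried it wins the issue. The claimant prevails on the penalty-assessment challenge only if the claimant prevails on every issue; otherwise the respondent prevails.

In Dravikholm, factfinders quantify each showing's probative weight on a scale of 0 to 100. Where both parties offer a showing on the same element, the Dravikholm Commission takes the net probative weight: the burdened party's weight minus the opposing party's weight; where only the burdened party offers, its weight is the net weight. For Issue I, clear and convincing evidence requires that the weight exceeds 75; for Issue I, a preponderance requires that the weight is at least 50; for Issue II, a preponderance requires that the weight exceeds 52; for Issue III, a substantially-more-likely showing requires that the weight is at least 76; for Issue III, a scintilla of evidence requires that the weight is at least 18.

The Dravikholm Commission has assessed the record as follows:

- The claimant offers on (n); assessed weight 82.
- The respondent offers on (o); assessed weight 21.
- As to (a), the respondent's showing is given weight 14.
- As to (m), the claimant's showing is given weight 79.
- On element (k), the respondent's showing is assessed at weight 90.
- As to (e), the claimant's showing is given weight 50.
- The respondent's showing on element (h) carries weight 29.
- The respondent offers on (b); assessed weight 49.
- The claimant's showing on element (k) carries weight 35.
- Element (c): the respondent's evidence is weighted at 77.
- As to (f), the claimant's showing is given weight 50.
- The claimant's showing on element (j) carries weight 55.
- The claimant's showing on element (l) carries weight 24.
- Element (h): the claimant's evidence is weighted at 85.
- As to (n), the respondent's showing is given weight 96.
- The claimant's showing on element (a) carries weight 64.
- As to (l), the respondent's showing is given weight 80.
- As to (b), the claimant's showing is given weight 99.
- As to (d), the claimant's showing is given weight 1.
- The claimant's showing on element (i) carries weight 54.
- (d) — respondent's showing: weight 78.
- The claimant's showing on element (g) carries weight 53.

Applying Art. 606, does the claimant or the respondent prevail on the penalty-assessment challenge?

respondent

— Issue I —
At Stage I.1 the claimant must meet a preponderance (weight is at least 50): on (a) the weight is 64 less the opposing 14 gives net 50, ≥ 50, so (a) meets the standard; on (b) the weight is 99 less the opposing 49 gives net 50, ≥ 50, so (b) meets the standard.
  The claimant carries Stage I.1; the respondent now bears the burden.
At Stage I.2 the respondent must meet clear and convincing evidence (weight exceeds 75): on (c) the weight is 77, > 75, so (c) meets the standard; on (d) the weight is 78 less the opposing 1 gives net 77, > 75, so (d) meets the standard.
  All elements met. The burden passes to the claimant.
At Stage I.3 the claimant must meet a preponderance (weight is at least 50): on (e) the weight is 50, which does reach 50, so (e) meets the standard; on (f) the weight is 50, which does reach 50, so (f) meets the standard.
  Stage I.3 carried; the final stage is satisfied.
All stages carried — the claimant prevails on this issue.
— Issue II —
Stage II.1 — burden on claimant; standard: a preponderance (weight exceeds 52).
    (g): 53 > 52 [met]
    (h): 85 − 29 = 56 > 52 [met]
  All elements met. The claimant retains the burden for Stage II.2.
Stage II.2 — burden on claimant; standard: a preponderance (weight exceeds 52).
    (i): 54 > 52 [met]
    (j): 55 > 52 [met]
  The claimant carries Stage II.2; the respondent now bears the burden.
Stage II.3 — burden on respondent; standard: a preponderance (weight exceeds 52).
    (k): 90 − 35 = 55 > 52 [met]
    (l): 80 − 24 = 56 > 52 [met]
  Stage II.3 carried; the final stage is satisfied.
With every stage satisfied, the respondent prevails on this issue.
— Issue III —
At Stage III.1 the claimant must meet a substantially-more-likely showing (weight is at least 76): on (m) the weight is 79, ≥ 76, so (m) meets the standard.
  The claimant carries Stage III.1; the respondent now bears the burden.
At Stage III.2 the respondent must meet a scintilla of evidence (weight is at least 18): on (n) the weight is 96 less the opposing 82 gives net 14, < 18, so (n) does not meet the standard; on (o) the weight is 21, which does reach 18, so (o) meets the standard.
  Stage III.2 not carried; the respondent fails its burden.
The claimant prevails on this issue.
Per-issue: Issue I → claimant; Issue II → respondent; Issue III → claimant. The claimant must prevail on every issue; overall, the respondent prevails.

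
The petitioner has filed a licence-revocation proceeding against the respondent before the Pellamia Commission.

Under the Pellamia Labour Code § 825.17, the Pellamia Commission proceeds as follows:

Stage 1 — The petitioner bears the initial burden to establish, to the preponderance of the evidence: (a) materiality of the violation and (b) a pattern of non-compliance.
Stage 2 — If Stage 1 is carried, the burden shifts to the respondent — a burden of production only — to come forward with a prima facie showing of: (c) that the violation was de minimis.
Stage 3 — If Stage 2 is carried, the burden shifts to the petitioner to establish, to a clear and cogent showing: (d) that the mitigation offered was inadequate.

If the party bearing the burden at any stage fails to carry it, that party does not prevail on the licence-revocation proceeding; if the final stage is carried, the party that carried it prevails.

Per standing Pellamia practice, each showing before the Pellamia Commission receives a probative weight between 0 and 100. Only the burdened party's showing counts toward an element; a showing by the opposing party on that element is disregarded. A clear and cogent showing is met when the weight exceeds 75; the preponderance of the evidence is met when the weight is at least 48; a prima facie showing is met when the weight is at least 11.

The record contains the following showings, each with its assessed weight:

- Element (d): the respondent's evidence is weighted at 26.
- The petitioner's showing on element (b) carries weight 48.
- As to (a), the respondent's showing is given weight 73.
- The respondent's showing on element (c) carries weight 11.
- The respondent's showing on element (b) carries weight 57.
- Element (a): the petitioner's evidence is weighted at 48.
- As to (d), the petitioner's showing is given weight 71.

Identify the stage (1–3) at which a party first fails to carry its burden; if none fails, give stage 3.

Stage 1 — burden on petitioner; standard: the preponderance of the evidence (weight is at least 48).
    (a): 48 (respondent's 73 disregarded) ≥ 48 [met]
    (b): 48 (respondent's 57 disregarded) ≥ 48 [met]
  Stage 1 is satisfied; the onus moves to the respondent.
Stage 2 — burden on respondent; standard: a prima facie showing (weight is at least 11).
    (c): 11 ≥ 11 [met]
  The respondent carries Stage 2; the petitioner now bears the burden.
Stage 3 — burden on petitioner; standard: a clear and cogent showing (weight exceeds 75).
    (d): 71 (respondent's 26 disregarded) ≤ 75 [not met]
  Not every element is met, so the petitioner fails to carry Stage 3.
The respondent prevails.

stage 3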